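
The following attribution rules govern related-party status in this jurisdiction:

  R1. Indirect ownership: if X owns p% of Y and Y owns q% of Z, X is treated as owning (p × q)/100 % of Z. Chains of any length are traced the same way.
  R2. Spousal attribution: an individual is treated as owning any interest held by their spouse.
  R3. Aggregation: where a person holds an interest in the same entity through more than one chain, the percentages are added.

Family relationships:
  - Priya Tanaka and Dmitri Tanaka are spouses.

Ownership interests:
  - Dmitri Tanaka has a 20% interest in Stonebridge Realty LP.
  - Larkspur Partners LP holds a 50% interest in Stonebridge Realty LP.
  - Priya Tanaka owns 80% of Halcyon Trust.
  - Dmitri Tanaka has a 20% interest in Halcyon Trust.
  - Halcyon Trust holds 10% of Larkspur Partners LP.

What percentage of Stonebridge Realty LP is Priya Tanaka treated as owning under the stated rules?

25%

By spousal attribution (R2), Priya Tanaka is treated as also owning Dmitri Tanaka's interest in Halcyon Trust, giving 80% + 20% = 100%.
By spousal attribution (R2), Priya Tanaka is treated as owning Dmitri Tanaka's 20% interest in Stonebridge Realty LP.
Chain via Halcyon Trust → Larkspur Partners LP (R1): 100% × 10% × 50% = 5% of Stonebridge Realty LP.
Direct interest in Stonebridge Realty LP: 20%.
Aggregating (R3): 5% + 20% = 25%.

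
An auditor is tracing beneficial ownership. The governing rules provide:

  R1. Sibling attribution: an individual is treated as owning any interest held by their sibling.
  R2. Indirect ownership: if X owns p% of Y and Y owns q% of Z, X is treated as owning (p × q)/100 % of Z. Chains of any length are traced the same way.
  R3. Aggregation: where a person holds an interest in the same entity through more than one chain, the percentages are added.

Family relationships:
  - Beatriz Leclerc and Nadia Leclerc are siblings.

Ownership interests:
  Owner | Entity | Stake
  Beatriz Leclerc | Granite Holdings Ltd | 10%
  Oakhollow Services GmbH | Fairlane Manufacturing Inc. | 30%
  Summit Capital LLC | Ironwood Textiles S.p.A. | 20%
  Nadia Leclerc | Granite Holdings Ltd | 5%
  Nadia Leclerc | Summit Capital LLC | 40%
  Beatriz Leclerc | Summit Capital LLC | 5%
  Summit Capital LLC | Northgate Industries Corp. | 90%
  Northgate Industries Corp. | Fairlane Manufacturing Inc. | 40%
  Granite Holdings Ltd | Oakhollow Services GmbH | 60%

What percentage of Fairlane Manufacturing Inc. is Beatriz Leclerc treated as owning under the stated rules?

By sibling attribution (R1), Beatriz Leclerc is treated as also owning Nadia Leclerc's interest in Summit Capital LLC, giving 5% + 40% = 45%.
By sibling attribution (R1), Beatriz Leclerc is treated as also owning Nadia Leclerc's interest in Granite Holdings Ltd, giving 10% + 5% = 15%.
Chain via Summit Capital LLC → Northgate Industries Corp. (R2): 45% × 90% × 40% = 16.2% of Fairlane Manufacturing Inc.
Chain via Granite Holdings Ltd → Oakhollow Services GmbH (R2): 15% × 60% × 30% = 2.7% of Fairlane Manufacturing Inc.
Aggregating (R3): 16.2% + 2.7% = 18.9%.

18.9%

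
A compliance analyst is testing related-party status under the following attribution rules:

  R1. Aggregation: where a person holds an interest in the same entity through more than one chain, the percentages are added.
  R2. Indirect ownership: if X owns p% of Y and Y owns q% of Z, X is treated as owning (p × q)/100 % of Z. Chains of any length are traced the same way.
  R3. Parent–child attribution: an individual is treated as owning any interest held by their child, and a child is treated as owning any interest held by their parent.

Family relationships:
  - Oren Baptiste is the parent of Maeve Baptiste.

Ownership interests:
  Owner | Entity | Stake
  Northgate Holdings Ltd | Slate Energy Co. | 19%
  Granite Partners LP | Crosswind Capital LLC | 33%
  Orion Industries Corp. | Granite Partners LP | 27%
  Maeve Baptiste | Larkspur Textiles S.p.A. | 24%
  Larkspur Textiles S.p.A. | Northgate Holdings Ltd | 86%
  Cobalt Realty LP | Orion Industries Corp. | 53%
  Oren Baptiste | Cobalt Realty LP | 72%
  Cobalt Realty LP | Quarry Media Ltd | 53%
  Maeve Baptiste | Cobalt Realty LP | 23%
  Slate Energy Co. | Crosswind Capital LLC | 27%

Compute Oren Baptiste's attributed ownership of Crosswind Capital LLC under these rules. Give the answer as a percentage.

5.545017%

By parent–child attribution (R3), Oren Baptiste is treated as also owning Maeve Baptiste's interest in Cobalt Realty LP, giving 72% + 23% = 95%.
By parent–child attribution (R3), Oren Baptiste is treated as owning Maeve Baptiste's 24% interest in Larkspur Textiles S.p.A.
Chain via Cobalt Realty LP → Orion Industries Corp. → Granite Partners LP (R2): 95% × 53% × 27% × 33% = 4.486185% of Crosswind Capital LLC.
Chain via Larkspur Textiles S.p.A. → Northgate Holdings Ltd → Slate Energy Co. (R2): 24% × 86% × 19% × 27% = 1.058832% of Crosswind Capital LLC.
Aggregating (R1): 4.486185% + 1.058832% = 5.545017%.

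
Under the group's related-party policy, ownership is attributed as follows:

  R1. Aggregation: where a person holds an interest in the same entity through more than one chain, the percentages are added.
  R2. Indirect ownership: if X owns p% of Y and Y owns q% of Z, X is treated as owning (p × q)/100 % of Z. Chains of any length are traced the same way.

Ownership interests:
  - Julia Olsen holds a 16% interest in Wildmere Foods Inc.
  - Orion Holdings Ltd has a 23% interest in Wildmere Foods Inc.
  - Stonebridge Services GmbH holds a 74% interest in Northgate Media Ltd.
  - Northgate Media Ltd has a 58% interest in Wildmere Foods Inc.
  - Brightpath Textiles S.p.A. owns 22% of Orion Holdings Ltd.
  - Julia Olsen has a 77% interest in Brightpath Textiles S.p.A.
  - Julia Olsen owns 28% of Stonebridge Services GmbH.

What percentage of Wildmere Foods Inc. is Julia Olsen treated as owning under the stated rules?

Chain via Stonebridge Services GmbH → Northgate Media Ltd (R2): 28% × 74% × 58% = 12.0176% of Wildmere Foods Inc.
Chain via Brightpath Textiles S.p.A. → Orion Holdings Ltd (R2): 77% × 22% × 23% = 3.8962% of Wildmere Foods Inc.
Direct interest in Wildmere Foods Inc: 16%.
Aggregating (R1): 12.0176% + 3.8962% + 16% = 31.9138%.

31.9138%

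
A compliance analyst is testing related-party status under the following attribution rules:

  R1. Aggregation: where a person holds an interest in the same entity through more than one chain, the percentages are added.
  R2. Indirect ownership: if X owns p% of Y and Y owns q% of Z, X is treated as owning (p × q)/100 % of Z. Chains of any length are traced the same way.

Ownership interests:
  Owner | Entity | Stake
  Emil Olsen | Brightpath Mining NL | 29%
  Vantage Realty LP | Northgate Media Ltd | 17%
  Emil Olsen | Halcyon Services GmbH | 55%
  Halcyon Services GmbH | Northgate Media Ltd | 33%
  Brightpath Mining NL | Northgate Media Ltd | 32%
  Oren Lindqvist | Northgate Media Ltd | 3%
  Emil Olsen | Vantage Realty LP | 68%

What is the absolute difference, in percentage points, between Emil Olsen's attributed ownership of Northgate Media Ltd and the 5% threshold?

Chain via Vantage Realty LP (R2): 68% × 17% = 11.56% of Northgate Media Ltd.
Chain via Brightpath Mining NL (R2): 29% × 32% = 9.28% of Northgate Media Ltd.
Chain via Halcyon Services GmbH (R2): 55% × 33% = 18.15% of Northgate Media Ltd.
Aggregating (R1): 11.56% + 9.28% + 18.15% = 38.99%.
38.99% exceeds the 5% threshold by 33.99 percentage points.

33.99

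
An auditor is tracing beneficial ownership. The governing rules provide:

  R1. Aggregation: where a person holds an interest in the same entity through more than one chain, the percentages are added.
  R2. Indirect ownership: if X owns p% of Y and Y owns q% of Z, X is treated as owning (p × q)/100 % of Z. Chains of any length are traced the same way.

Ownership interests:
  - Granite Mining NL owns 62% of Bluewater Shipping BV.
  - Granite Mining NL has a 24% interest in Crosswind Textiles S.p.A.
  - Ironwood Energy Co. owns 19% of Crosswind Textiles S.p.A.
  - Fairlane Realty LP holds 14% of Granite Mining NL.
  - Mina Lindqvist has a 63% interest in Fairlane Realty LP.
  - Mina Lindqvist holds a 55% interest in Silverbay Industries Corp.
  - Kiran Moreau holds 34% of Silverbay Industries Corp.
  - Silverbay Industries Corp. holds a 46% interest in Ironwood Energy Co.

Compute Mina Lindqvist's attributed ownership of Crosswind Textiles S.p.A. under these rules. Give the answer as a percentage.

Chain via Silverbay Industries Corp. → Ironwood Energy Co. (R2): 55% × 46% × 19% = 4.807% of Crosswind Textiles S.p.A.
Chain via Fairlane Realty LP → Granite Mining NL (R2): 63% × 14% × 24% = 2.1168% of Crosswind Textiles S.p.A.
Aggregating (R1): 4.807% + 2.1168% = 6.9238%.

6.9238%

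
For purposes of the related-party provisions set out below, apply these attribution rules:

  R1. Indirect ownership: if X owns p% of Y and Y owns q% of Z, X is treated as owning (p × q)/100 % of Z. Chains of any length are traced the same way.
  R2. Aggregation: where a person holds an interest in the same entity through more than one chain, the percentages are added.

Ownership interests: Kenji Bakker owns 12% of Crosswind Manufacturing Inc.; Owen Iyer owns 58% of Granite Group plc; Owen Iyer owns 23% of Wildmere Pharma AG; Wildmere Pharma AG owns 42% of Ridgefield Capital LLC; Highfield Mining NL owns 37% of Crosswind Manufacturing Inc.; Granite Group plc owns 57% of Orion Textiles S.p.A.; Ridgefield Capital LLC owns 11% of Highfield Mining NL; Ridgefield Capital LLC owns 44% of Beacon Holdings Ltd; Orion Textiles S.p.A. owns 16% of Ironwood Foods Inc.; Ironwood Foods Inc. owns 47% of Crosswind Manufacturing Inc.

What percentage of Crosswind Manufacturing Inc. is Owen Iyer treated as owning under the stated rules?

2.879274%

Chain via Granite Group plc → Orion Textiles S.p.A. → Ironwood Foods Inc. (R1): 58% × 57% × 16% × 47% = 2.486112% of Crosswind Manufacturing Inc.
Chain via Wildmere Pharma AG → Ridgefield Capital LLC → Highfield Mining NL (R1): 23% × 42% × 11% × 37% = 0.393162% of Crosswind Manufacturing Inc.
Aggregating (R2): 2.486112% + 0.393162% = 2.879274%.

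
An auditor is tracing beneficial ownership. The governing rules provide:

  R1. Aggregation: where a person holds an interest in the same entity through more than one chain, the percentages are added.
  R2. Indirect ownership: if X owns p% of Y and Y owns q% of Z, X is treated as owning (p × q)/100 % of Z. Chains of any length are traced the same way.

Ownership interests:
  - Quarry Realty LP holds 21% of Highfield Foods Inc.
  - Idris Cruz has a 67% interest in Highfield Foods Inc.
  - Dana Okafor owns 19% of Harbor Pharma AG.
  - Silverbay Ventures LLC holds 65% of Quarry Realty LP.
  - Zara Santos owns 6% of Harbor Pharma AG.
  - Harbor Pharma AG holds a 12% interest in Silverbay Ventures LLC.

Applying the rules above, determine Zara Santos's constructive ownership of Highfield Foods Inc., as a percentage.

0.09828%

Chain via Harbor Pharma AG → Silverbay Ventures LLC → Quarry Realty LP (R2): 6% × 12% × 65% × 21% = 0.09828% of Highfield Foods Inc.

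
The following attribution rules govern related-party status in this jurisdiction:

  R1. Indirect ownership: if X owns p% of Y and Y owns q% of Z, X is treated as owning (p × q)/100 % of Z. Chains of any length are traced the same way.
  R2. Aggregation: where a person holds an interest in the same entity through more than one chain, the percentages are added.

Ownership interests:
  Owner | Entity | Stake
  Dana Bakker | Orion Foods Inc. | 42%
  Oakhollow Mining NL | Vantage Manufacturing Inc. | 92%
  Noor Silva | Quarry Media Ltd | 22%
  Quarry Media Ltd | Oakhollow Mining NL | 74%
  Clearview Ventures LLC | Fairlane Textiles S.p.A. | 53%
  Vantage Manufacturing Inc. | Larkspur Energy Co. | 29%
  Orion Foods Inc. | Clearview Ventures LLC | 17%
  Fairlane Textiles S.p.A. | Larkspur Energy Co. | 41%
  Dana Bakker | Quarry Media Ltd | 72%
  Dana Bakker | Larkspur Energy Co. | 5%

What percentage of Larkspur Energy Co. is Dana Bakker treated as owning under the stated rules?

Chain via Orion Foods Inc. → Clearview Ventures LLC → Fairlane Textiles S.p.A. (R1): 42% × 17% × 53% × 41% = 1.551522% of Larkspur Energy Co.
Chain via Quarry Media Ltd → Oakhollow Mining NL → Vantage Manufacturing Inc. (R1): 72% × 74% × 92% × 29% = 14.215104% of Larkspur Energy Co.
Direct interest in Larkspur Energy Co: 5%.
Aggregating (R2): 1.551522% + 14.215104% + 5% = 20.766626%.

20.766626%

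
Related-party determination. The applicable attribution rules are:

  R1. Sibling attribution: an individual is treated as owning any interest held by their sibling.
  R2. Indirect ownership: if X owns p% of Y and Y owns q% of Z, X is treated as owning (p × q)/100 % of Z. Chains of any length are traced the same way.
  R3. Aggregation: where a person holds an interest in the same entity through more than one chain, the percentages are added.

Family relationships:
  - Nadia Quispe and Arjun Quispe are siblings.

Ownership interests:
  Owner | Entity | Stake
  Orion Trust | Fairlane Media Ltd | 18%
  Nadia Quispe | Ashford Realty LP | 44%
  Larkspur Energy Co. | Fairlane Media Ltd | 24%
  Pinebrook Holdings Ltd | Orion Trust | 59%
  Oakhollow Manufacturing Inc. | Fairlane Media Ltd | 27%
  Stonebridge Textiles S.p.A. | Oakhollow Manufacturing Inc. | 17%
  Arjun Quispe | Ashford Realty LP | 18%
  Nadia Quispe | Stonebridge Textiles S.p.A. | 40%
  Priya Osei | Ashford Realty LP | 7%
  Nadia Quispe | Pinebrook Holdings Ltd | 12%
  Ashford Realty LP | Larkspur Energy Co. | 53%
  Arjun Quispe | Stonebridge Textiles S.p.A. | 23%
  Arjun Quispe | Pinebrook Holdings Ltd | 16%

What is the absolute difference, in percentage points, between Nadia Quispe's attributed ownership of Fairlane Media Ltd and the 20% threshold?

6.2483

By sibling attribution (R1), Nadia Quispe is treated as also owning Arjun Quispe's interest in Ashford Realty LP, giving 44% + 18% = 62%.
By sibling attribution (R1), Nadia Quispe is treated as also owning Arjun Quispe's interest in Pinebrook Holdings Ltd, giving 12% + 16% = 28%.
By sibling attribution (R1), Nadia Quispe is treated as also owning Arjun Quispe's interest in Stonebridge Textiles S.p.A, giving 40% + 23% = 63%.
Chain via Ashford Realty LP → Larkspur Energy Co. (R2): 62% × 53% × 24% = 7.8864% of Fairlane Media Ltd.
Chain via Pinebrook Holdings Ltd → Orion Trust (R2): 28% × 59% × 18% = 2.9736% of Fairlane Media Ltd.
Chain via Stonebridge Textiles S.p.A. → Oakhollow Manufacturing Inc. (R2): 63% × 17% × 27% = 2.8917% of Fairlane Media Ltd.
Aggregating (R3): 7.8864% + 2.9736% + 2.8917% = 13.7517%.
13.7517% falls short of the 20% threshold by 6.2483 percentage points.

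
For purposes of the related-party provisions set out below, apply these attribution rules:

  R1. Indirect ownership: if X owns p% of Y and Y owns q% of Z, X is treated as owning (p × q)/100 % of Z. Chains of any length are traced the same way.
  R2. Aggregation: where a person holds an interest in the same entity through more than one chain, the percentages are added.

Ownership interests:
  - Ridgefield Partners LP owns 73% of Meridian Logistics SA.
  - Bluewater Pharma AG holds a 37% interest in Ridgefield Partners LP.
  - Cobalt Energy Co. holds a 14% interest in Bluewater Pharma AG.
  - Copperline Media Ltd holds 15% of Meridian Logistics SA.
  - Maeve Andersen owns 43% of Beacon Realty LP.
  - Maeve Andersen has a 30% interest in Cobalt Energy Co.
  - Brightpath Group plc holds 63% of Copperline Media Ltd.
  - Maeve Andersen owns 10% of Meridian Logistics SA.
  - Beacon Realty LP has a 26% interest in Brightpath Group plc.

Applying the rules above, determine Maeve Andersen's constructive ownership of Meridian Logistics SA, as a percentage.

Chain via Beacon Realty LP → Brightpath Group plc → Copperline Media Ltd (R1): 43% × 26% × 63% × 15% = 1.05651% of Meridian Logistics SA.
Chain via Cobalt Energy Co. → Bluewater Pharma AG → Ridgefield Partners LP (R1): 30% × 14% × 37% × 73% = 1.13442% of Meridian Logistics SA.
Direct interest in Meridian Logistics SA: 10%.
Aggregating (R2): 1.05651% + 1.13442% + 10% = 12.19093%.

12.19093%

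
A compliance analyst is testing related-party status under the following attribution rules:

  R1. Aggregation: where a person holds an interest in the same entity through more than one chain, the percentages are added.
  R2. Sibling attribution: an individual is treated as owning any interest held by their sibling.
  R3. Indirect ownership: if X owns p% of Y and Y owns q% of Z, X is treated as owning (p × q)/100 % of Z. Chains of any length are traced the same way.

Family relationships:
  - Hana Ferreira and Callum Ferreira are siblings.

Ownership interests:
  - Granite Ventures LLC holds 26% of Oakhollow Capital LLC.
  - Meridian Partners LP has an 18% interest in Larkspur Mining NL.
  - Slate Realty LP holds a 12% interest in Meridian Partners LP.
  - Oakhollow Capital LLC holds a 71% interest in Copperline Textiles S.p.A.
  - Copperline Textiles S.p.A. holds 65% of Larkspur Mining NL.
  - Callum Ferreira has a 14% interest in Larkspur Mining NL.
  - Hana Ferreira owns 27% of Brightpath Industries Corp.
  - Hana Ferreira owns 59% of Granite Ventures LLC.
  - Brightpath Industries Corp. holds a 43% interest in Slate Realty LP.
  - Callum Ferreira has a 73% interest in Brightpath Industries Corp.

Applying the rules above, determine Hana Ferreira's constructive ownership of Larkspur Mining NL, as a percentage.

By sibling attribution (R2), Hana Ferreira is treated as also owning Callum Ferreira's interest in Brightpath Industries Corp, giving 27% + 73% = 100%.
By sibling attribution (R2), Hana Ferreira is treated as owning Callum Ferreira's 14% interest in Larkspur Mining NL.
Chain via Brightpath Industries Corp. → Slate Realty LP → Meridian Partners LP (R3): 100% × 43% × 12% × 18% = 0.9288% of Larkspur Mining NL.
Chain via Granite Ventures LLC → Oakhollow Capital LLC → Copperline Textiles S.p.A. (R3): 59% × 26% × 71% × 65% = 7.07941% of Larkspur Mining NL.
Direct interest in Larkspur Mining NL: 14%.
Aggregating (R1): 0.9288% + 7.07941% + 14% = 22.00821%.

22.00821%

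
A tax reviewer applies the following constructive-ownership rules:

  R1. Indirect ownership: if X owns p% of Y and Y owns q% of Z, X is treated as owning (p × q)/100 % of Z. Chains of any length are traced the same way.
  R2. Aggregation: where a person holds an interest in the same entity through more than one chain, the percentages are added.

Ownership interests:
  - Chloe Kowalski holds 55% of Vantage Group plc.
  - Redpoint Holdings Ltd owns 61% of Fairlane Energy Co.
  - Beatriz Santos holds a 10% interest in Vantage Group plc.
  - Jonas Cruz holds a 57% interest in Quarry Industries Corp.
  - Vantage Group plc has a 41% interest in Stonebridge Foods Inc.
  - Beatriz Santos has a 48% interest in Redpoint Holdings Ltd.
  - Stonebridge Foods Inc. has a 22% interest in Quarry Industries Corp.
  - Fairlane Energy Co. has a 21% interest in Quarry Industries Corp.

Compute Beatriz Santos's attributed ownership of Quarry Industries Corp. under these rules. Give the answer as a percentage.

7.0508%

Chain via Redpoint Holdings Ltd → Fairlane Energy Co. (R1): 48% × 61% × 21% = 6.1488% of Quarry Industries Corp.
Chain via Vantage Group plc → Stonebridge Foods Inc. (R1): 10% × 41% × 22% = 0.902% of Quarry Industries Corp.
Aggregating (R2): 6.1488% + 0.902% = 7.0508%.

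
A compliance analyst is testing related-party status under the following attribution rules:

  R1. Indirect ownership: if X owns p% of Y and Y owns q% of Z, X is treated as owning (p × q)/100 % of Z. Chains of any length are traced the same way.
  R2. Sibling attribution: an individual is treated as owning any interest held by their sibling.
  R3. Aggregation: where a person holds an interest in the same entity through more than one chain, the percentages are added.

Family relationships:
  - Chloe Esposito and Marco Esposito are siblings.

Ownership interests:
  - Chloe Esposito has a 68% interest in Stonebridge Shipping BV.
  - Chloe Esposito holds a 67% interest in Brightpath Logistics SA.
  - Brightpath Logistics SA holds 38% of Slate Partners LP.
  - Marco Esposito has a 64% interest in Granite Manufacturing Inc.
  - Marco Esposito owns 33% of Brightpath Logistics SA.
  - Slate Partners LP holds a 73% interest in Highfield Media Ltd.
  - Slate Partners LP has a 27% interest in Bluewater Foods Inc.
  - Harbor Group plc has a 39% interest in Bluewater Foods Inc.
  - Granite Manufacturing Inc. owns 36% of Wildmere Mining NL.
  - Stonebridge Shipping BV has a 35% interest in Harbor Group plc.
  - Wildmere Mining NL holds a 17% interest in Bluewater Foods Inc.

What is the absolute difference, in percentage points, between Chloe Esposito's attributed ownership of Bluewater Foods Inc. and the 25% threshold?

1.5412

By sibling attribution (R2), Chloe Esposito is treated as also owning Marco Esposito's interest in Brightpath Logistics SA, giving 67% + 33% = 100%.
By sibling attribution (R2), Chloe Esposito is treated as owning Marco Esposito's 64% interest in Granite Manufacturing Inc.
Chain via Stonebridge Shipping BV → Harbor Group plc (R1): 68% × 35% × 39% = 9.282% of Bluewater Foods Inc.
Chain via Brightpath Logistics SA → Slate Partners LP (R1): 100% × 38% × 27% = 10.26% of Bluewater Foods Inc.
Chain via Granite Manufacturing Inc. → Wildmere Mining NL (R1): 64% × 36% × 17% = 3.9168% of Bluewater Foods Inc.
Aggregating (R3): 9.282% + 10.26% + 3.9168% = 23.4588%.
23.4588% falls short of the 25% threshold by 1.5412 percentage points.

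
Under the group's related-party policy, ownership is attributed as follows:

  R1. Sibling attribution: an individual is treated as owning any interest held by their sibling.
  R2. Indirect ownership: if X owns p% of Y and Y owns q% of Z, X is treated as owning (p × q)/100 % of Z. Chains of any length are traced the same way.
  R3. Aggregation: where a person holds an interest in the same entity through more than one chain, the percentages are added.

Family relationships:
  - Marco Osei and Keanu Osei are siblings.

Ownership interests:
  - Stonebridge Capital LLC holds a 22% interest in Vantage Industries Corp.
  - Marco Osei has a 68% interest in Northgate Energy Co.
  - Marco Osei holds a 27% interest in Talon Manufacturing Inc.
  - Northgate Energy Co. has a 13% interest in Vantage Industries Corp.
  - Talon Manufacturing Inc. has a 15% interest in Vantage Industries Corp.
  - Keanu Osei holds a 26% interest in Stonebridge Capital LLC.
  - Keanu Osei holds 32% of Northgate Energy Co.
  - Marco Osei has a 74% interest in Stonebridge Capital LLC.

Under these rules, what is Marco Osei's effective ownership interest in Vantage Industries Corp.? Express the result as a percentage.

39.05%

By sibling attribution (R1), Marco Osei is treated as also owning Keanu Osei's interest in Stonebridge Capital LLC, giving 74% + 26% = 100%.
By sibling attribution (R1), Marco Osei is treated as also owning Keanu Osei's interest in Northgate Energy Co, giving 68% + 32% = 100%.
Chain via Stonebridge Capital LLC (R2): 100% × 22% = 22% of Vantage Industries Corp.
Chain via Talon Manufacturing Inc. (R2): 27% × 15% = 4.05% of Vantage Industries Corp.
Chain via Northgate Energy Co. (R2): 100% × 13% = 13% of Vantage Industries Corp.
Aggregating (R3): 22% + 4.05% + 13% = 39.05%.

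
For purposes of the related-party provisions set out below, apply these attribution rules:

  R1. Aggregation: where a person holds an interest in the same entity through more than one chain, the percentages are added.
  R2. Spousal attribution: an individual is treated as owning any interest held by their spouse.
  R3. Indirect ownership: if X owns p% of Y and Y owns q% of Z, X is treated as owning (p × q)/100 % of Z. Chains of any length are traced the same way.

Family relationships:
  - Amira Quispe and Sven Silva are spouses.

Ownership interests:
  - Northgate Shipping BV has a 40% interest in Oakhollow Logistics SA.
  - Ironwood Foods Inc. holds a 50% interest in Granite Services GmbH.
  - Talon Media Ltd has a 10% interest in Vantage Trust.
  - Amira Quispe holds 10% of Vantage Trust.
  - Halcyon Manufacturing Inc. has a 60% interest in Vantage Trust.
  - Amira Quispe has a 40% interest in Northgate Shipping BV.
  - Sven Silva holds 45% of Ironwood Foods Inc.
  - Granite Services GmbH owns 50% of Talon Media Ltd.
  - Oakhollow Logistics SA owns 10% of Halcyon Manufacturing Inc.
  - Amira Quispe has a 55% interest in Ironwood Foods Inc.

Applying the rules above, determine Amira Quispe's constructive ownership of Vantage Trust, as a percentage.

By spousal attribution (R2), Amira Quispe is treated as also owning Sven Silva's interest in Ironwood Foods Inc, giving 55% + 45% = 100%.
Chain via Northgate Shipping BV → Oakhollow Logistics SA → Halcyon Manufacturing Inc. (R3): 40% × 40% × 10% × 60% = 0.96% of Vantage Trust.
Chain via Ironwood Foods Inc. → Granite Services GmbH → Talon Media Ltd (R3): 100% × 50% × 50% × 10% = 2.5% of Vantage Trust.
Direct interest in Vantage Trust: 10%.
Aggregating (R1): 0.96% + 2.5% + 10% = 13.46%.

13.46%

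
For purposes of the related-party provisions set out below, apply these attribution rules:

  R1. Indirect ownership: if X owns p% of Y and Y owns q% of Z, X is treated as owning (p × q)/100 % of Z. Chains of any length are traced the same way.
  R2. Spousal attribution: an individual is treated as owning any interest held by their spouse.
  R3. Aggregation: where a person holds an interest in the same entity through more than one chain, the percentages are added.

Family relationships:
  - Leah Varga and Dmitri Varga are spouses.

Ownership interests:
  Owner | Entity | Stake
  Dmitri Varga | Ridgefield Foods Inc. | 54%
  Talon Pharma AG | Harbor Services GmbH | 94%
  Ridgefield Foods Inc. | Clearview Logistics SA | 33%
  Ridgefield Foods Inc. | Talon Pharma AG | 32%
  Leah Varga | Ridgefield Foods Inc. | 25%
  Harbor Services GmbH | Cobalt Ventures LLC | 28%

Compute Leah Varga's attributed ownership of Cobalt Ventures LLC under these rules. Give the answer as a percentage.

By spousal attribution (R2), Leah Varga is treated as also owning Dmitri Varga's interest in Ridgefield Foods Inc, giving 25% + 54% = 79%.
Chain via Ridgefield Foods Inc. → Talon Pharma AG → Harbor Services GmbH (R1): 79% × 32% × 94% × 28% = 6.653696% of Cobalt Ventures LLC.

6.653696%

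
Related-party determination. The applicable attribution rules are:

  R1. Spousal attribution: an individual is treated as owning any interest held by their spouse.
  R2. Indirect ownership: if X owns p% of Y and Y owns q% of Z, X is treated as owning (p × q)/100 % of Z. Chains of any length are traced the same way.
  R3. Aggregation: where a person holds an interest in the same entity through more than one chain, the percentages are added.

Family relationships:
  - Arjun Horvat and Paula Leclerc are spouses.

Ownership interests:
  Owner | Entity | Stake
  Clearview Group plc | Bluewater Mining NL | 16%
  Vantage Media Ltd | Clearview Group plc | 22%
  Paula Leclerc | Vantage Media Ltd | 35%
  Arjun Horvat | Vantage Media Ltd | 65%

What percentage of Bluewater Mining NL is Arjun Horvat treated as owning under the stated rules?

By spousal attribution (R1), Arjun Horvat is treated as also owning Paula Leclerc's interest in Vantage Media Ltd, giving 65% + 35% = 100%.
Chain via Vantage Media Ltd → Clearview Group plc (R2): 100% × 22% × 16% = 3.52% of Bluewater Mining NL.

3.52%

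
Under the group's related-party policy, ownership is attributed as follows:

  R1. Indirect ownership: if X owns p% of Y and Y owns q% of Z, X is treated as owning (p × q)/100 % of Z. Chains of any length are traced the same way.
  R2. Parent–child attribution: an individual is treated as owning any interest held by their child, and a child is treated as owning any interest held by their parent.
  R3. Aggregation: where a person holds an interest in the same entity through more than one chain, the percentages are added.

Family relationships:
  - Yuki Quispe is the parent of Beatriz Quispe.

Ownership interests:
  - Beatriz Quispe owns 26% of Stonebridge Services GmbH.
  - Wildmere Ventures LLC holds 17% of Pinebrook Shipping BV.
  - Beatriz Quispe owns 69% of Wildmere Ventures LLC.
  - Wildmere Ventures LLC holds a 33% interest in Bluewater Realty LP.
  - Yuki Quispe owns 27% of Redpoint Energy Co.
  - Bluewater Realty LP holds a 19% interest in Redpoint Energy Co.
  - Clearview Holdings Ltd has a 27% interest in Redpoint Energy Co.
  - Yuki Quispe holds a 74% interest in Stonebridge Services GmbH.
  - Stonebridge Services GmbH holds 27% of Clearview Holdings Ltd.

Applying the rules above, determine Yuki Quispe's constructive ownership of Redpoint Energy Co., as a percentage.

38.6163%

By parent–child attribution (R2), Yuki Quispe is treated as also owning Beatriz Quispe's interest in Stonebridge Services GmbH, giving 74% + 26% = 100%.
By parent–child attribution (R2), Yuki Quispe is treated as owning Beatriz Quispe's 69% interest in Wildmere Ventures LLC.
Chain via Stonebridge Services GmbH → Clearview Holdings Ltd (R1): 100% × 27% × 27% = 7.29% of Redpoint Energy Co.
Direct interest in Redpoint Energy Co: 27%.
Chain via Wildmere Ventures LLC → Bluewater Realty LP (R1): 69% × 33% × 19% = 4.3263% of Redpoint Energy Co.
Aggregating (R3): 7.29% + 27% + 4.3263% = 38.6163%.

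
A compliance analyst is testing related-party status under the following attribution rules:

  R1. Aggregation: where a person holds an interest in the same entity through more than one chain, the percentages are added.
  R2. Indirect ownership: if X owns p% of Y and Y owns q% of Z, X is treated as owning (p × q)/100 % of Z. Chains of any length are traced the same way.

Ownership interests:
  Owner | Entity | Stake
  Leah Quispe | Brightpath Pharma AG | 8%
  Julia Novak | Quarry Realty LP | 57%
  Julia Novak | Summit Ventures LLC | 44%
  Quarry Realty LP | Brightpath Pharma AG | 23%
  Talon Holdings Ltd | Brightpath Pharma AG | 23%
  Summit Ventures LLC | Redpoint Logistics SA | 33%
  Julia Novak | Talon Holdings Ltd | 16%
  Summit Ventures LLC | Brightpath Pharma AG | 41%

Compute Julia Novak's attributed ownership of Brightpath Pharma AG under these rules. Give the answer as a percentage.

34.83%

Chain via Summit Ventures LLC (R2): 44% × 41% = 18.04% of Brightpath Pharma AG.
Chain via Quarry Realty LP (R2): 57% × 23% = 13.11% of Brightpath Pharma AG.
Chain via Talon Holdings Ltd (R2): 16% × 23% = 3.68% of Brightpath Pharma AG.
Aggregating (R1): 18.04% + 13.11% + 3.68% = 34.83%.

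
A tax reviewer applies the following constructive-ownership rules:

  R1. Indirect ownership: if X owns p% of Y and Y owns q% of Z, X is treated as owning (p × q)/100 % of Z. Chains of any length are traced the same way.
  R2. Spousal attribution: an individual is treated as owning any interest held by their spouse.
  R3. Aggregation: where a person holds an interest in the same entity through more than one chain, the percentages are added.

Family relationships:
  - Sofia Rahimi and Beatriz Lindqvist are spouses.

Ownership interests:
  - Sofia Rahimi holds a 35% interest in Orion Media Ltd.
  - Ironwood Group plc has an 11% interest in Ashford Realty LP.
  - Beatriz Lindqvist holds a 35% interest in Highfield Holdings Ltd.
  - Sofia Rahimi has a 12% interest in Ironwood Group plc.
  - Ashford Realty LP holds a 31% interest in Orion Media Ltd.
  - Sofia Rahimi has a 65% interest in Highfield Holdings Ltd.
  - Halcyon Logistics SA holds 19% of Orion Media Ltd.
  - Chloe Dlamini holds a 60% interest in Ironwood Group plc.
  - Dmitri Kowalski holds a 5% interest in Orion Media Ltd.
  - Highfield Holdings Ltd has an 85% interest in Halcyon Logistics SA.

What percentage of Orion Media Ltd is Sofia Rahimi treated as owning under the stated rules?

By spousal attribution (R2), Sofia Rahimi is treated as also owning Beatriz Lindqvist's interest in Highfield Holdings Ltd, giving 65% + 35% = 100%.
Chain via Highfield Holdings Ltd → Halcyon Logistics SA (R1): 100% × 85% × 19% = 16.15% of Orion Media Ltd.
Chain via Ironwood Group plc → Ashford Realty LP (R1): 12% × 11% × 31% = 0.4092% of Orion Media Ltd.
Direct interest in Orion Media Ltd: 35%.
Aggregating (R3): 16.15% + 0.4092% + 35% = 51.5592%.

51.5592%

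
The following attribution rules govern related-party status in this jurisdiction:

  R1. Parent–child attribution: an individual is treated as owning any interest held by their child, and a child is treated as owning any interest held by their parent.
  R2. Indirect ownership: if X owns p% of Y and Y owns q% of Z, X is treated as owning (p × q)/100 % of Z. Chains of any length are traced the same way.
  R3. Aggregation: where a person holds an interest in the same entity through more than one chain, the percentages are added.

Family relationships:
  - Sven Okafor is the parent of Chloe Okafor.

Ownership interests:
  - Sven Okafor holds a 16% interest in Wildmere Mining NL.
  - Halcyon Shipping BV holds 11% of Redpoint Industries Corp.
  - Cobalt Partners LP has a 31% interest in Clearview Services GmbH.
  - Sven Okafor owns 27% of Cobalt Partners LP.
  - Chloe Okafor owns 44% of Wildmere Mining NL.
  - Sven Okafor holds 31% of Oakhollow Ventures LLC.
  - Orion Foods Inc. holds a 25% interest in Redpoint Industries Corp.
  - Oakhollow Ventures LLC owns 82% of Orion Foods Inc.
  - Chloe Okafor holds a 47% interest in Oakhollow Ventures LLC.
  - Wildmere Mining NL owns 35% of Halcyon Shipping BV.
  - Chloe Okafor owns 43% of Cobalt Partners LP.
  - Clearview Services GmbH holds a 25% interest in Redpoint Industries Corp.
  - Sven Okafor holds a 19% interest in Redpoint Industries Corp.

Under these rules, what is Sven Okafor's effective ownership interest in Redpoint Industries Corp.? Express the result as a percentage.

By parent–child attribution (R1), Sven Okafor is treated as also owning Chloe Okafor's interest in Cobalt Partners LP, giving 27% + 43% = 70%.
By parent–child attribution (R1), Sven Okafor is treated as also owning Chloe Okafor's interest in Wildmere Mining NL, giving 16% + 44% = 60%.
By parent–child attribution (R1), Sven Okafor is treated as also owning Chloe Okafor's interest in Oakhollow Ventures LLC, giving 31% + 47% = 78%.
Chain via Cobalt Partners LP → Clearview Services GmbH (R2): 70% × 31% × 25% = 5.425% of Redpoint Industries Corp.
Chain via Wildmere Mining NL → Halcyon Shipping BV (R2): 60% × 35% × 11% = 2.31% of Redpoint Industries Corp.
Chain via Oakhollow Ventures LLC → Orion Foods Inc. (R2): 78% × 82% × 25% = 15.99% of Redpoint Industries Corp.
Direct interest in Redpoint Industries Corp: 19%.
Aggregating (R3): 5.425% + 2.31% + 15.99% + 19% = 42.725%.

42.725%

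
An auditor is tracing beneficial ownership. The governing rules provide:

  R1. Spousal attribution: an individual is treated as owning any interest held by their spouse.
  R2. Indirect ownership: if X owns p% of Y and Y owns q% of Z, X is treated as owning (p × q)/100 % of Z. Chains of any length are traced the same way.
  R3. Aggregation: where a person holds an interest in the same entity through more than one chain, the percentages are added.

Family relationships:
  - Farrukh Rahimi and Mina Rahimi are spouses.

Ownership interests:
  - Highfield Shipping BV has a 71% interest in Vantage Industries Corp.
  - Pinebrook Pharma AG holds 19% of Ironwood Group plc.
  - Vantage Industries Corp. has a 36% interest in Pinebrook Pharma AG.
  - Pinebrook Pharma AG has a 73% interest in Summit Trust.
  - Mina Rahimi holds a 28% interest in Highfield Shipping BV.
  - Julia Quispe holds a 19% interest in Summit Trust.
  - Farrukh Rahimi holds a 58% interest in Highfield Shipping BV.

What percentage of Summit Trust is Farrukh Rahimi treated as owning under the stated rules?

16.046568%

By spousal attribution (R1), Farrukh Rahimi is treated as also owning Mina Rahimi's interest in Highfield Shipping BV, giving 58% + 28% = 86%.
Chain via Highfield Shipping BV → Vantage Industries Corp. → Pinebrook Pharma AG (R2): 86% × 71% × 36% × 73% = 16.046568% of Summit Trust.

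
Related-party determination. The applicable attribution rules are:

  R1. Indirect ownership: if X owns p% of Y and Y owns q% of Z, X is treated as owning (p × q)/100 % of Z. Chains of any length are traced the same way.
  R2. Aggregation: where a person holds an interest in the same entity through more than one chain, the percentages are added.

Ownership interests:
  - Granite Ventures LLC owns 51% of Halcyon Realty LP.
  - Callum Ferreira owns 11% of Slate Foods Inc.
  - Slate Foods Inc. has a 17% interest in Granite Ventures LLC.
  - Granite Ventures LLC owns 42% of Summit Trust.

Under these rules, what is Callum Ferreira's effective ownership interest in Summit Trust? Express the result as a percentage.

Chain via Slate Foods Inc. → Granite Ventures LLC (R1): 11% × 17% × 42% = 0.7854% of Summit Trust.

0.7854%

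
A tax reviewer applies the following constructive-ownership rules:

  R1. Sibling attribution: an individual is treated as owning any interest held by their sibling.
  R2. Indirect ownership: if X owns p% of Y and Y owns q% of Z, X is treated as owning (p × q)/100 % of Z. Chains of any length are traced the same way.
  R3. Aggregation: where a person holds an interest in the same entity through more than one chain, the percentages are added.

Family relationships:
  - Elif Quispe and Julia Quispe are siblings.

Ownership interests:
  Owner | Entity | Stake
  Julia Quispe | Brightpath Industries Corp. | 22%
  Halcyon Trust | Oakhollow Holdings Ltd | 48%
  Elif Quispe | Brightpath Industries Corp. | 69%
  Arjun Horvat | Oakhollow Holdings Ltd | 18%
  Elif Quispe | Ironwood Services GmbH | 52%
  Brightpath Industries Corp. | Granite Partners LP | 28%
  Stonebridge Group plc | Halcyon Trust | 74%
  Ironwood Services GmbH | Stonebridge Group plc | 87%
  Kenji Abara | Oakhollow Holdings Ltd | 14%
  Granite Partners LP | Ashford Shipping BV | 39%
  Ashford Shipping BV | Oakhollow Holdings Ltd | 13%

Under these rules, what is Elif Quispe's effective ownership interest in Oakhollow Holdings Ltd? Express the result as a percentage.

By sibling attribution (R1), Elif Quispe is treated as also owning Julia Quispe's interest in Brightpath Industries Corp, giving 69% + 22% = 91%.
Chain via Brightpath Industries Corp. → Granite Partners LP → Ashford Shipping BV (R2): 91% × 28% × 39% × 13% = 1.291836% of Oakhollow Holdings Ltd.
Chain via Ironwood Services GmbH → Stonebridge Group plc → Halcyon Trust (R2): 52% × 87% × 74% × 48% = 16.069248% of Oakhollow Holdings Ltd.
Aggregating (R3): 1.291836% + 16.069248% = 17.361084%.

17.361084%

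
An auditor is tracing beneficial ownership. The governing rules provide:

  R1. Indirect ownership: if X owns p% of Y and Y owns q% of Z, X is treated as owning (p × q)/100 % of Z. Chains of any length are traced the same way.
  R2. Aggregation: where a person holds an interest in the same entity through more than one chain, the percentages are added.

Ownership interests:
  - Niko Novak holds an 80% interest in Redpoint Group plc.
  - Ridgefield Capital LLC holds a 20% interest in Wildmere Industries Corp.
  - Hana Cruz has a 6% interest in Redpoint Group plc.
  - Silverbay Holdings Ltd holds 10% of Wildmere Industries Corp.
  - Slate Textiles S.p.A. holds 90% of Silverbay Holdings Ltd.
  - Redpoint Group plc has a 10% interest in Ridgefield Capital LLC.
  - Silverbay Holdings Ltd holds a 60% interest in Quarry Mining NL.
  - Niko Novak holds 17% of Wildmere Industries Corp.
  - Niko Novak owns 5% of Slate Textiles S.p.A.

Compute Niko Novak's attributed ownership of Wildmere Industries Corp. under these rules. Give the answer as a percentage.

19.05%

Chain via Redpoint Group plc → Ridgefield Capital LLC (R1): 80% × 10% × 20% = 1.6% of Wildmere Industries Corp.
Chain via Slate Textiles S.p.A. → Silverbay Holdings Ltd (R1): 5% × 90% × 10% = 0.45% of Wildmere Industries Corp.
Direct interest in Wildmere Industries Corp: 17%.
Aggregating (R2): 1.6% + 0.45% + 17% = 19.05%.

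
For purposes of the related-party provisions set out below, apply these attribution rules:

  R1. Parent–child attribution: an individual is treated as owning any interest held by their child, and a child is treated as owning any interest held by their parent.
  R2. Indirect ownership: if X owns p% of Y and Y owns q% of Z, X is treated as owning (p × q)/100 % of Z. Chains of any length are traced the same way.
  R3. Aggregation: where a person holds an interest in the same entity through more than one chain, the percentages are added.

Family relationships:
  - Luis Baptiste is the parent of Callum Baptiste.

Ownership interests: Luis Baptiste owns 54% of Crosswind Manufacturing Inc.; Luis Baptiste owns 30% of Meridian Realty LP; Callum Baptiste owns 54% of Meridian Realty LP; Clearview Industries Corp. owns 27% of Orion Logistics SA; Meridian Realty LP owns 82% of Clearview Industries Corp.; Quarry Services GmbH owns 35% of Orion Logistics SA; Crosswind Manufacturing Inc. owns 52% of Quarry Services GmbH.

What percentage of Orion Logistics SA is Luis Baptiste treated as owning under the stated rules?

By parent–child attribution (R1), Luis Baptiste is treated as also owning Callum Baptiste's interest in Meridian Realty LP, giving 30% + 54% = 84%.
Chain via Crosswind Manufacturing Inc. → Quarry Services GmbH (R2): 54% × 52% × 35% = 9.828% of Orion Logistics SA.
Chain via Meridian Realty LP → Clearview Industries Corp. (R2): 84% × 82% × 27% = 18.5976% of Orion Logistics SA.
Aggregating (R3): 9.828% + 18.5976% = 28.4256%.

28.4256%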